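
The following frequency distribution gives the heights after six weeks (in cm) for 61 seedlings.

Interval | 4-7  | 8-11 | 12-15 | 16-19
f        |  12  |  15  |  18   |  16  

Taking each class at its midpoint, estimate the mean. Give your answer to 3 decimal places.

Midpoints: 5.5, 9.5, 13.5, 17.5
Σfm = 12×5.5 + 15×9.5 + 18×13.5 + 16×17.5 = 731.5
n = Σf = 61
Mean = 731.5 / 61 = 11.9918

11.992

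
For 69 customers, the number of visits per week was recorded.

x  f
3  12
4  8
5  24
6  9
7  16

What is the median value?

5

Cumulative frequencies: 12, 20, 44, 53, 69
n = 69, so the median is the value in position (n+1)/2 = 35.
Position 35 falls at value 5.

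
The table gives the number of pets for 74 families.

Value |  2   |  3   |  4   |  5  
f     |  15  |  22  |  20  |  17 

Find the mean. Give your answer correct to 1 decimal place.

Values: 2, 3, 4, 5
Σfx = 15×2 + 22×3 + 20×4 + 17×5 = 261
n = Σf = 74
Mean = 261 / 74 = 3.5270

3.5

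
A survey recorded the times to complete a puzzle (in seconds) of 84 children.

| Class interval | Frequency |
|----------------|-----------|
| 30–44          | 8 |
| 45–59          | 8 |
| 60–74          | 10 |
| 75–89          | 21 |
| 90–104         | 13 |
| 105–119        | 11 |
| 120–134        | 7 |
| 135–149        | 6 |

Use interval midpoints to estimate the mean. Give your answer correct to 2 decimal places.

87.36

Midpoints: 37, 52, 67, 82, 97, 112, 127, 142
Σfm = 8×37 + 8×52 + 10×67 + 21×82 + 13×97 + 11×112 + 7×127 + 6×142 = 7338
n = Σf = 84
Mean = 7338 / 84 = 87.3571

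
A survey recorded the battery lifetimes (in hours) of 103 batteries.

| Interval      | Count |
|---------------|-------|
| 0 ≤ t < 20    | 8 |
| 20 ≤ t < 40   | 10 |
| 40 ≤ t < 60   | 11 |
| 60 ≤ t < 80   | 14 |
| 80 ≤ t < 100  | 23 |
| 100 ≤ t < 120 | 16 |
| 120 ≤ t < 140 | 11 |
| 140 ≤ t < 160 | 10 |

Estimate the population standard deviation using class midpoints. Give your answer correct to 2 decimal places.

40.25

Midpoints: 10, 30, 50, 70, 90, 110, 130, 150
n = 103, Σfm = 8670, mean = 84.1748
Σfm² = 896700
Σf(m − x̄)² = Σfm² − (Σfm)²/n = 896700 − 8670²/103 = 166904.8544
Population variance = 166904.8544 / 103 = 1620.4355
Standard deviation = √1620.4355 = 40.2546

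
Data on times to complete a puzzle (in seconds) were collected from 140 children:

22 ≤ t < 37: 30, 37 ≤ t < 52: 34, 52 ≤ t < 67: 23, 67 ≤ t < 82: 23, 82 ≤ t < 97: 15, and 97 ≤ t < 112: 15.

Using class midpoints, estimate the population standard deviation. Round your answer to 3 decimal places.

Midpoints: 29.5, 44.5, 59.5, 74.5, 89.5, 104.5
n = 140, Σfm = 8390, mean = 59.9286
Σfm² = 586475
Σf(m − x̄)² = Σfm² − (Σfm)²/n = 586475 − 8390²/140 = 83674.2857
Population variance = 83674.2857 / 140 = 597.6735
Standard deviation = √597.6735 = 24.4474

24.447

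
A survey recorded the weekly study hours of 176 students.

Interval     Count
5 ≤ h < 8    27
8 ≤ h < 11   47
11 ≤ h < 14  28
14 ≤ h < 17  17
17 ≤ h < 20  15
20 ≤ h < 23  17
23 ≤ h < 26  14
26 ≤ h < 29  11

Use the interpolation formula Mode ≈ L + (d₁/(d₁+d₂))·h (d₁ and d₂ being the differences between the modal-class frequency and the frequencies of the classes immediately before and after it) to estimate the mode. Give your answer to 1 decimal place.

Modal class: 8 ≤ h < 11 (highest frequency 47).
d₁ = 47 − 27 = 20, d₂ = 47 − 28 = 19
Mode ≈ 8 + (20/(20+19)) × 3 = 8 + 1.5385 = 9.5385

9.5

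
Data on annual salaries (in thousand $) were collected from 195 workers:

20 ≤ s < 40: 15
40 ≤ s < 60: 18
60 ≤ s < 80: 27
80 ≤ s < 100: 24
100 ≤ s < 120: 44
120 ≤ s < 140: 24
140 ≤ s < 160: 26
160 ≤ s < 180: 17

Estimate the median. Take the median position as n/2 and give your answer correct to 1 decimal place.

Cumulative frequencies: 15, 33, 60, 84, 128, 152, 178, 195
n = 195; position = n/2 = 97.5.
This falls in the class 100 ≤ s < 120: L = 100, F = 84, f = 44, h = 20.
Median ≈ 100 + ((97.5 − 84) / 44) × 20 = 106.1364

106.1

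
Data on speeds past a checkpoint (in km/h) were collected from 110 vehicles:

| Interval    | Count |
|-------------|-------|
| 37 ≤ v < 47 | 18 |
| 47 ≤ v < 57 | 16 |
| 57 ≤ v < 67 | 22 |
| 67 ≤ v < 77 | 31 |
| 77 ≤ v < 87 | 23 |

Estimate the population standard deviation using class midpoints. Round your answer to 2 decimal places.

13.66

Midpoints: 42, 52, 62, 72, 82
n = 110, Σfm = 7070, mean = 64.2727
Σfm² = 474940
Σf(m − x̄)² = Σfm² − (Σfm)²/n = 474940 − 7070²/110 = 20531.8182
Population variance = 20531.8182 / 110 = 186.6529
Standard deviation = √186.6529 = 13.6621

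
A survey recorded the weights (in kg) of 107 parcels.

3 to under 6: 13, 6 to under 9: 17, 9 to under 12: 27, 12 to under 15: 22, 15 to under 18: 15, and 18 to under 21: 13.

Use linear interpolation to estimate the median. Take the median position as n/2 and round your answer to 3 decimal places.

Cumulative frequencies: 13, 30, 57, 79, 94, 107
n = 107; position = n/2 = 53.5.
This falls in the class 9 to under 12: L = 9, F = 30, f = 27, h = 3.
Median ≈ 9 + ((53.5 − 30) / 27) × 3 = 11.6111

11.611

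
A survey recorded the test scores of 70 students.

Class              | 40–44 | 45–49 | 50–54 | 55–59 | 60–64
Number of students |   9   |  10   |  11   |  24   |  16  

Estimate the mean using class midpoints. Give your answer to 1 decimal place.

Midpoints: 42, 47, 52, 57, 62
Σfm = 9×42 + 10×47 + 11×52 + 24×57 + 16×62 = 3780
n = Σf = 70
Mean = 3780 / 70 = 54.0000

54.0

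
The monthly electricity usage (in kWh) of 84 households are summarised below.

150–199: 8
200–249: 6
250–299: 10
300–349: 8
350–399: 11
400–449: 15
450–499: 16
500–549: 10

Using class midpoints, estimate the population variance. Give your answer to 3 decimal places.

Midpoints: 174.5, 224.5, 274.5, 324.5, 374.5, 424.5, 474.5, 524.5
n = 84, Σfm = 31408, mean = 373.9048
Σfm² = 12741071
Σf(m − x̄)² = Σfm² − (Σfm)²/n = 12741071 − 31408²/84 = 997470.2381
Population variance = 997470.2381 / 84 = 11874.6457

11874.646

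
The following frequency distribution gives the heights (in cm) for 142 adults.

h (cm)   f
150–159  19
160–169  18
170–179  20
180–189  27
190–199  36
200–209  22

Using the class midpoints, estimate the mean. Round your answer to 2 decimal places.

182.18

Midpoints: 154.5, 164.5, 174.5, 184.5, 194.5, 204.5
Σfm = 19×154.5 + 18×164.5 + 20×174.5 + 27×184.5 + 36×194.5 + 22×204.5 = 25869
n = Σf = 142
Mean = 25869 / 142 = 182.1761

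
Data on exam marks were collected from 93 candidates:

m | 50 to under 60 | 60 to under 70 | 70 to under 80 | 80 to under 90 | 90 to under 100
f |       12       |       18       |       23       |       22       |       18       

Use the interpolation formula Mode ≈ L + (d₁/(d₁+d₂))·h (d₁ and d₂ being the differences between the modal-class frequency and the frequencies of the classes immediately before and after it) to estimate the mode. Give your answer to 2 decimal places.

Modal class: 70 to under 80 (highest frequency 23).
d₁ = 23 − 18 = 5, d₂ = 23 − 22 = 1
Mode ≈ 70 + (5/(5+1)) × 10 = 70 + 8.3333 = 78.3333

78.33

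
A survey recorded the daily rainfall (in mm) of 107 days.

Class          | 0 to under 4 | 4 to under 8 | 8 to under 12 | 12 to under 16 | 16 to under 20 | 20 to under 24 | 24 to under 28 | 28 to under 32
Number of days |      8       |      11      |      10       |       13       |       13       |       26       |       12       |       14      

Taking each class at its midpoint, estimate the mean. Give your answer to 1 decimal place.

17.8

Midpoints: 2, 6, 10, 14, 18, 22, 26, 30
Σfm = 8×2 + 11×6 + 10×10 + 13×14 + 13×18 + 26×22 + 12×26 + 14×30 = 1902
n = Σf = 107
Mean = 1902 / 107 = 17.7757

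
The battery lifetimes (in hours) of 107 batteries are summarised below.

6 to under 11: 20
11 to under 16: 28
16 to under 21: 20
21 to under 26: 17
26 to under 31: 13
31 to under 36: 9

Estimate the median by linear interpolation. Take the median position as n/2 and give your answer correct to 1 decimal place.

17.4

Cumulative frequencies: 20, 48, 68, 85, 98, 107
n = 107; position = n/2 = 53.5.
This falls in the class 16 to under 21: L = 16, F = 48, f = 20, h = 5.
Median ≈ 16 + ((53.5 − 48) / 20) × 5 = 17.3750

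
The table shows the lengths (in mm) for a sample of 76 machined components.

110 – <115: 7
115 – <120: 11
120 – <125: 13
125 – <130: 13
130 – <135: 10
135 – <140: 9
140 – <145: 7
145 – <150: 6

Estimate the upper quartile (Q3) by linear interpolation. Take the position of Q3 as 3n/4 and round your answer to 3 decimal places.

136.667

Cumulative frequencies: 7, 18, 31, 44, 54, 63, 70, 76
n = 76; position = 3n/4 = 57.
This falls in the class 135 – <140: L = 135, F = 54, f = 9, h = 5.
Upper quartile ≈ 135 + ((57 − 54) / 9) × 5 = 136.6667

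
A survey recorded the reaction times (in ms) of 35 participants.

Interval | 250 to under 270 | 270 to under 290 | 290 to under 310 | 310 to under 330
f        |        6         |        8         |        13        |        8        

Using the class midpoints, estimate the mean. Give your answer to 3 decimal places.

Midpoints: 260, 280, 300, 320
Σfm = 6×260 + 8×280 + 13×300 + 8×320 = 10260
n = Σf = 35
Mean = 10260 / 35 = 293.1429

293.143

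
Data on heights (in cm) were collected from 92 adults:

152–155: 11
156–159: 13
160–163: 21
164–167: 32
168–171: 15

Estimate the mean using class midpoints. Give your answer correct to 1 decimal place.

162.7

Midpoints: 153.5, 157.5, 161.5, 165.5, 169.5
Σfm = 11×153.5 + 13×157.5 + 21×161.5 + 32×165.5 + 15×169.5 = 14966
n = Σf = 92
Mean = 14966 / 92 = 162.6739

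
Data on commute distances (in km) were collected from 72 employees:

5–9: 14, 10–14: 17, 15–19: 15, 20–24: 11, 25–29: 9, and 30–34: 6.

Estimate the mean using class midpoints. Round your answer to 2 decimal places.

Midpoints: 7, 12, 17, 22, 27, 32
Σfm = 14×7 + 17×12 + 15×17 + 11×22 + 9×27 + 6×32 = 1234
n = Σf = 72
Mean = 1234 / 72 = 17.1389

17.14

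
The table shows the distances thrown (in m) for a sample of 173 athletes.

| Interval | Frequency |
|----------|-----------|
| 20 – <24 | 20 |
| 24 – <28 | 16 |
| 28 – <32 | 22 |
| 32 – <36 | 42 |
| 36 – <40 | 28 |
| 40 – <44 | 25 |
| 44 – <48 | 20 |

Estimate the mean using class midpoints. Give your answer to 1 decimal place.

Midpoints: 22, 26, 30, 34, 38, 42, 46
Σfm = 20×22 + 16×26 + 22×30 + 42×34 + 28×38 + 25×42 + 20×46 = 5978
n = Σf = 173
Mean = 5978 / 173 = 34.5549

34.6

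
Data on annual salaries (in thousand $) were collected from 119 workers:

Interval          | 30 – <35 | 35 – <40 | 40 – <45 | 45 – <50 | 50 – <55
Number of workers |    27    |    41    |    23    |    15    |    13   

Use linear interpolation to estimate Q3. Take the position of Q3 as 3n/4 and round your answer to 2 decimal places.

44.62

Cumulative frequencies: 27, 68, 91, 106, 119
n = 119; position = 3n/4 = 89.25.
This falls in the class 40 – <45: L = 40, F = 68, f = 23, h = 5.
Upper quartile ≈ 40 + ((89.25 − 68) / 23) × 5 = 44.6196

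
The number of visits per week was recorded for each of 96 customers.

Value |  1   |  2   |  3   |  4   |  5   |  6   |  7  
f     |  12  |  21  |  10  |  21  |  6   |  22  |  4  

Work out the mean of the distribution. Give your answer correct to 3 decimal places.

3.729

Values: 1, 2, 3, 4, 5, 6, 7
Σfx = 12×1 + 21×2 + 10×3 + 21×4 + 6×5 + 22×6 + 4×7 = 358
n = Σf = 96
Mean = 358 / 96 = 3.7292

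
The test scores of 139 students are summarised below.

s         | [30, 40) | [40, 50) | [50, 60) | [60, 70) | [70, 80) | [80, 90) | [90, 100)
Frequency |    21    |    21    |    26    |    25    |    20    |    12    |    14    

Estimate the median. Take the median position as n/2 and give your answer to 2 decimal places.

Cumulative frequencies: 21, 42, 68, 93, 113, 125, 139
n = 139; position = n/2 = 69.5.
This falls in the class [60, 70): L = 60, F = 68, f = 25, h = 10.
Median ≈ 60 + ((69.5 − 68) / 25) × 10 = 60.6000

60.60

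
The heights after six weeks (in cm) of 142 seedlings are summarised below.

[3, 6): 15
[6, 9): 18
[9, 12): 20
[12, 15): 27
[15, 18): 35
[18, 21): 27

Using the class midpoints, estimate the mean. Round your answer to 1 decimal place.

13.2

Midpoints: 4.5, 7.5, 10.5, 13.5, 16.5, 19.5
Σfm = 15×4.5 + 18×7.5 + 20×10.5 + 27×13.5 + 35×16.5 + 27×19.5 = 1881
n = Σf = 142
Mean = 1881 / 142 = 13.2465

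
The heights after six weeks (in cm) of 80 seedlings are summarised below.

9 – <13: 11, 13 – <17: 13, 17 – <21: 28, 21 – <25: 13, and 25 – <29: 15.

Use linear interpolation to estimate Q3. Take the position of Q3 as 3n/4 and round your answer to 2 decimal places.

23.46

Cumulative frequencies: 11, 24, 52, 65, 80
n = 80; position = 3n/4 = 60.
This falls in the class 21 – <25: L = 21, F = 52, f = 13, h = 4.
Upper quartile ≈ 21 + ((60 − 52) / 13) × 4 = 23.4615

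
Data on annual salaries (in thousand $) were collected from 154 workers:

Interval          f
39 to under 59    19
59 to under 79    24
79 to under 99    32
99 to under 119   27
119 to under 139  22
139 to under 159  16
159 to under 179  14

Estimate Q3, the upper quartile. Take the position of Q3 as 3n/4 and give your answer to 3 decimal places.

Cumulative frequencies: 19, 43, 75, 102, 124, 140, 154
n = 154; position = 3n/4 = 115.5.
This falls in the class 119 to under 139: L = 119, F = 102, f = 22, h = 20.
Upper quartile ≈ 119 + ((115.5 − 102) / 22) × 20 = 131.2727

131.273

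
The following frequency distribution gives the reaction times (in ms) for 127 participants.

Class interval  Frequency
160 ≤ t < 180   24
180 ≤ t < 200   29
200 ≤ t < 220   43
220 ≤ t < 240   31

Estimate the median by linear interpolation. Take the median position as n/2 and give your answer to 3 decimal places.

204.884

Cumulative frequencies: 24, 53, 96, 127
n = 127; position = n/2 = 63.5.
This falls in the class 200 ≤ t < 220: L = 200, F = 53, f = 43, h = 20.
Median ≈ 200 + ((63.5 − 53) / 43) × 20 = 204.8837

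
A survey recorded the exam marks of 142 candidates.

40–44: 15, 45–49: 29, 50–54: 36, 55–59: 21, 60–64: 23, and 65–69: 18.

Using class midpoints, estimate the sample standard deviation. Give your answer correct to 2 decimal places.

7.73

Midpoints: 42, 47, 52, 57, 62, 67
n = 142, Σfm = 7694, mean = 54.1831
Σfm² = 425308
Σf(m − x̄)² = Σfm² − (Σfm)²/n = 425308 − 7694²/142 = 8423.2394
Sample variance = 8423.2394 / 141 = 59.7393
Standard deviation = √59.7393 = 7.7291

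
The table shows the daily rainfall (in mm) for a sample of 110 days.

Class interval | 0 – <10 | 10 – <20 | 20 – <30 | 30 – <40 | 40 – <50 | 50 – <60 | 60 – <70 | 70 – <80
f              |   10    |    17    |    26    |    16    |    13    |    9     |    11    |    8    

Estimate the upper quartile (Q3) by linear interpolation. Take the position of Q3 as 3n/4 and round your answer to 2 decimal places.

50.56

Cumulative frequencies: 10, 27, 53, 69, 82, 91, 102, 110
n = 110; position = 3n/4 = 82.5.
This falls in the class 50 – <60: L = 50, F = 82, f = 9, h = 10.
Upper quartile ≈ 50 + ((82.5 − 82) / 9) × 10 = 50.5556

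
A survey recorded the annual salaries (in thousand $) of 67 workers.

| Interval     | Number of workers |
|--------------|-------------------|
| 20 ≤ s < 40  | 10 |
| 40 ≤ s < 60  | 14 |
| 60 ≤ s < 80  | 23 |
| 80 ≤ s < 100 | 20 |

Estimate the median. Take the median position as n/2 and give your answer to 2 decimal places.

Cumulative frequencies: 10, 24, 47, 67
n = 67; position = n/2 = 33.5.
This falls in the class 60 ≤ s < 80: L = 60, F = 24, f = 23, h = 20.
Median ≈ 60 + ((33.5 − 24) / 23) × 20 = 68.2609

68.26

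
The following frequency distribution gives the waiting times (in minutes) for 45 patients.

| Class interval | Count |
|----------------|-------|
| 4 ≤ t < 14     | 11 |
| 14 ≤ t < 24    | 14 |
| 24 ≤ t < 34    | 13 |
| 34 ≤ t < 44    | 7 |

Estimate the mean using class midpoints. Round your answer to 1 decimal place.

22.6

Midpoints: 9, 19, 29, 39
Σfm = 11×9 + 14×19 + 13×29 + 7×39 = 1015
n = Σf = 45
Mean = 1015 / 45 = 22.5556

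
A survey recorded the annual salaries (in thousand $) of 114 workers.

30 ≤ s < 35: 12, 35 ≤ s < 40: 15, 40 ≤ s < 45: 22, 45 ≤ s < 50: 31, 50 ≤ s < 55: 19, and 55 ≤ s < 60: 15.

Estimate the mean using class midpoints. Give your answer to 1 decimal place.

Midpoints: 32.5, 37.5, 42.5, 47.5, 52.5, 57.5
Σfm = 12×32.5 + 15×37.5 + 22×42.5 + 31×47.5 + 19×52.5 + 15×57.5 = 5220
n = Σf = 114
Mean = 5220 / 114 = 45.7895

45.8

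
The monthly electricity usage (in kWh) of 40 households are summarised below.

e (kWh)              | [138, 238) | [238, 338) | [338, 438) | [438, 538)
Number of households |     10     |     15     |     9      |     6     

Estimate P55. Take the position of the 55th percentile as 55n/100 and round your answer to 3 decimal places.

318.000

Cumulative frequencies: 10, 25, 34, 40
n = 40; position = 55n/100 = 22.
This falls in the class [238, 338): L = 238, F = 10, f = 15, h = 100.
55th percentile ≈ 238 + ((22 − 10) / 15) × 100 = 318.0000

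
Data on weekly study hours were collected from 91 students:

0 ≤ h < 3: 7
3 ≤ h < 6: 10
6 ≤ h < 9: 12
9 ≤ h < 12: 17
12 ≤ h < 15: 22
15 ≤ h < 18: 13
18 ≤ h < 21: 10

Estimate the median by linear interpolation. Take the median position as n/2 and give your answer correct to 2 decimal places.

11.91

Cumulative frequencies: 7, 17, 29, 46, 68, 81, 91
n = 91; position = n/2 = 45.5.
This falls in the class 9 ≤ h < 12: L = 9, F = 29, f = 17, h = 3.
Median ≈ 9 + ((45.5 − 29) / 17) × 3 = 11.9118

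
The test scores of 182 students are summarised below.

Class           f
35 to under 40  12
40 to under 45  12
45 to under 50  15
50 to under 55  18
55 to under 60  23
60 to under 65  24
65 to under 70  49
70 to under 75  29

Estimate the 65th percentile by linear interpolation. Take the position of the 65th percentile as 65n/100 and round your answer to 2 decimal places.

66.46

Cumulative frequencies: 12, 24, 39, 57, 80, 104, 153, 182
n = 182; position = 65n/100 = 118.3.
This falls in the class 65 to under 70: L = 65, F = 104, f = 49, h = 5.
65th percentile ≈ 65 + ((118.3 − 104) / 49) × 5 = 66.4592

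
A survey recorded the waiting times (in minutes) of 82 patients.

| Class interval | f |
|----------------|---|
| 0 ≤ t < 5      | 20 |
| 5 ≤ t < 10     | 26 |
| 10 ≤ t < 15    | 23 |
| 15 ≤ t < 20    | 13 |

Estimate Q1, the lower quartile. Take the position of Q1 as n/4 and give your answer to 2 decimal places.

Cumulative frequencies: 20, 46, 69, 82
n = 82; position = n/4 = 20.5.
This falls in the class 5 ≤ t < 10: L = 5, F = 20, f = 26, h = 5.
Lower quartile ≈ 5 + ((20.5 − 20) / 26) × 5 = 5.0962

5.10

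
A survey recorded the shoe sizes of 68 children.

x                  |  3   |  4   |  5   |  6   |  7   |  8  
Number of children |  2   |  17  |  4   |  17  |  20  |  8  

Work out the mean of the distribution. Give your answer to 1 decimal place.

5.9

Values: 3, 4, 5, 6, 7, 8
Σfx = 2×3 + 17×4 + 4×5 + 17×6 + 20×7 + 8×8 = 400
n = Σf = 68
Mean = 400 / 68 = 5.8824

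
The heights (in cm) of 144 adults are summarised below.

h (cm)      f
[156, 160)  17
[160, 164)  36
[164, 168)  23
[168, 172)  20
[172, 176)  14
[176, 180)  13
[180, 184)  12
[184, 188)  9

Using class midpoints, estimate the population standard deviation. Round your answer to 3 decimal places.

Midpoints: 158, 162, 166, 170, 174, 178, 182, 186
n = 144, Σfm = 24344, mean = 169.0556
Σfm² = 4125568
Σf(m − x̄)² = Σfm² − (Σfm)²/n = 4125568 − 24344²/144 = 10079.5556
Population variance = 10079.5556 / 144 = 69.9969
Standard deviation = √69.9969 = 8.3664

8.366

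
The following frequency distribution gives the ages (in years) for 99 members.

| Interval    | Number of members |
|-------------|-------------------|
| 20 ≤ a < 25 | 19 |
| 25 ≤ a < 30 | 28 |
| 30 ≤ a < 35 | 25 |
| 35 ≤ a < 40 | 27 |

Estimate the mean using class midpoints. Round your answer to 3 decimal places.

Midpoints: 22.5, 27.5, 32.5, 37.5
Σfm = 19×22.5 + 28×27.5 + 25×32.5 + 27×37.5 = 3022.5
n = Σf = 99
Mean = 3022.5 / 99 = 30.5303

30.530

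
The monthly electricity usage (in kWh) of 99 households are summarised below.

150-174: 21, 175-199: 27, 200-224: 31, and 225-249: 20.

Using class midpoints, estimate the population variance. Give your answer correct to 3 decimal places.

Midpoints: 162, 187, 212, 237
n = 99, Σfm = 19763, mean = 199.6263
Σfm² = 4011931
Σf(m − x̄)² = Σfm² − (Σfm)²/n = 4011931 − 19763²/99 = 66717.1717
Population variance = 66717.1717 / 99 = 673.9108

673.911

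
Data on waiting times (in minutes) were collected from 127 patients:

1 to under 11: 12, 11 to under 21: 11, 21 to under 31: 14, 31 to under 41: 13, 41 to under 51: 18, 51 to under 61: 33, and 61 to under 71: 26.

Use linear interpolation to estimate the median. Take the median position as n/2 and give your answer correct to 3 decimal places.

Cumulative frequencies: 12, 23, 37, 50, 68, 101, 127
n = 127; position = n/2 = 63.5.
This falls in the class 41 to under 51: L = 41, F = 50, f = 18, h = 10.
Median ≈ 41 + ((63.5 − 50) / 18) × 10 = 48.5000

48.500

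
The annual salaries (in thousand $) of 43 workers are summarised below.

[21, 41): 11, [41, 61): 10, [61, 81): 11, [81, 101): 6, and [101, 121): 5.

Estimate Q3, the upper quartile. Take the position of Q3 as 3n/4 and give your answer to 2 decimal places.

81.83

Cumulative frequencies: 11, 21, 32, 38, 43
n = 43; position = 3n/4 = 32.25.
This falls in the class [81, 101): L = 81, F = 32, f = 6, h = 20.
Upper quartile ≈ 81 + ((32.25 − 32) / 6) × 20 = 81.8333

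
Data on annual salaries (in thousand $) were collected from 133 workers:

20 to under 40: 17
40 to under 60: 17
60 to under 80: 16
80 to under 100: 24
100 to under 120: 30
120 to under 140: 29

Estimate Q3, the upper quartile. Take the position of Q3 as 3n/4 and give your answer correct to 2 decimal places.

117.17

Cumulative frequencies: 17, 34, 50, 74, 104, 133
n = 133; position = 3n/4 = 99.75.
This falls in the class 100 to under 120: L = 100, F = 74, f = 30, h = 20.
Upper quartile ≈ 100 + ((99.75 − 74) / 30) × 20 = 117.1667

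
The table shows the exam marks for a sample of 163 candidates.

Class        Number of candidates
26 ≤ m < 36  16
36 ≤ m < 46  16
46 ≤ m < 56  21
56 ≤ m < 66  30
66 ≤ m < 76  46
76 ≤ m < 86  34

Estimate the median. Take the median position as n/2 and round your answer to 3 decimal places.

Cumulative frequencies: 16, 32, 53, 83, 129, 163
n = 163; position = n/2 = 81.5.
This falls in the class 56 ≤ m < 66: L = 56, F = 53, f = 30, h = 10.
Median ≈ 56 + ((81.5 − 53) / 30) × 10 = 65.5000

65.500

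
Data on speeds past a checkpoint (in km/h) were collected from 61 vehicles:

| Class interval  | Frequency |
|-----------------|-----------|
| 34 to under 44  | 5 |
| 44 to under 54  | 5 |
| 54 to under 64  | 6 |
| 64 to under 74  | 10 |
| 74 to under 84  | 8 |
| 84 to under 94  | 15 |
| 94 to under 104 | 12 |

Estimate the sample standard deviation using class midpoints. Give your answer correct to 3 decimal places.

19.004

Midpoints: 39, 49, 59, 69, 79, 89, 99
n = 61, Σfm = 4639, mean = 76.0492
Σfm² = 374461
Σf(m − x̄)² = Σfm² − (Σfm)²/n = 374461 − 4639²/61 = 21668.8525
Sample variance = 21668.8525 / 60 = 361.1475
Standard deviation = √361.1475 = 19.0039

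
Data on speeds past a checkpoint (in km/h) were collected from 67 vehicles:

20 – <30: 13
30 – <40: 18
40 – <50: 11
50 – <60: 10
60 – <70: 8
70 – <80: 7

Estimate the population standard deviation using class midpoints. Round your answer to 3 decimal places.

Midpoints: 25, 35, 45, 55, 65, 75
n = 67, Σfm = 3045, mean = 45.4478
Σfm² = 155875
Σf(m − x̄)² = Σfm² − (Σfm)²/n = 155875 − 3045²/67 = 17486.5672
Population variance = 17486.5672 / 67 = 260.9935
Standard deviation = √260.9935 = 16.1553

16.155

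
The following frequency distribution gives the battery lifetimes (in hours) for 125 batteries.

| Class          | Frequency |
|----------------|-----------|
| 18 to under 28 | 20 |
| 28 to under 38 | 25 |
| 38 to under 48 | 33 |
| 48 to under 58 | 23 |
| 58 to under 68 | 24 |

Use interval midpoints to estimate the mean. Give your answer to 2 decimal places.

Midpoints: 23, 33, 43, 53, 63
Σfm = 20×23 + 25×33 + 33×43 + 23×53 + 24×63 = 5435
n = Σf = 125
Mean = 5435 / 125 = 43.4800

43.48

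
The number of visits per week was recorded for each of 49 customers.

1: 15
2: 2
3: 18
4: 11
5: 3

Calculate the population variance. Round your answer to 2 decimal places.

Values: 1, 2, 3, 4, 5
n = 49, Σfx = 132, mean = 2.6939
Σfx² = 436
Σf(x − x̄)² = Σfx² − (Σfx)²/n = 436 − 132²/49 = 80.4082
Population variance = 80.4082 / 49 = 1.6410

1.64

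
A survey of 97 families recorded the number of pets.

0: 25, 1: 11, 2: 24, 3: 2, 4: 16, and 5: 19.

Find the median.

2

Cumulative frequencies: 25, 36, 60, 62, 78, 97
n = 97, so the median is the value in position (n+1)/2 = 49.
Position 49 falls at value 2.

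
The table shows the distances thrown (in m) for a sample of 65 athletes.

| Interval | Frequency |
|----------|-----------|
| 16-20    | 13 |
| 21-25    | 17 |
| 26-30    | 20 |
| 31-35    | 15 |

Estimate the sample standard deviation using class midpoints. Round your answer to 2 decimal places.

5.30

Midpoints: 18, 23, 28, 33
n = 65, Σfm = 1680, mean = 25.8462
Σfm² = 45220
Σf(m − x̄)² = Σfm² − (Σfm)²/n = 45220 − 1680²/65 = 1798.4615
Sample variance = 1798.4615 / 64 = 28.1010
Standard deviation = √28.1010 = 5.3010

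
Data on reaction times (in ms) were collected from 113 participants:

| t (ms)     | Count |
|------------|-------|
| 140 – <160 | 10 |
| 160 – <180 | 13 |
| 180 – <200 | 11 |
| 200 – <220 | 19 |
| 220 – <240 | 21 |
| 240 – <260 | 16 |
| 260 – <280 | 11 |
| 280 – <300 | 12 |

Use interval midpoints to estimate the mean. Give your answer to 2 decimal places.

Midpoints: 150, 170, 190, 210, 230, 250, 270, 290
Σfm = 10×150 + 13×170 + 11×190 + 19×210 + 21×230 + 16×250 + 11×270 + 12×290 = 25070
n = Σf = 113
Mean = 25070 / 113 = 221.8584

221.86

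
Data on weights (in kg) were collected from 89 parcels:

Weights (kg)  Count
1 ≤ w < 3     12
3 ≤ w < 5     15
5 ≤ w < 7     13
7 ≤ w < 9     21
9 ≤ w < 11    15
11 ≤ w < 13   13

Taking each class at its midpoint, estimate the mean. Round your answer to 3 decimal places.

7.146

Midpoints: 2, 4, 6, 8, 10, 12
Σfm = 12×2 + 15×4 + 13×6 + 21×8 + 15×10 + 13×12 = 636
n = Σf = 89
Mean = 636 / 89 = 7.1461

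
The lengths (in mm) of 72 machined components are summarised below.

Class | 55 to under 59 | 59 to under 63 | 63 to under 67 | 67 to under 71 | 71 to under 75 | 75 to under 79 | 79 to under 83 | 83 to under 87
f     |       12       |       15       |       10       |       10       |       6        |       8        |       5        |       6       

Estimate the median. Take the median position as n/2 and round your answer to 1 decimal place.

Cumulative frequencies: 12, 27, 37, 47, 53, 61, 66, 72
n = 72; position = n/2 = 36.
This falls in the class 63 to under 67: L = 63, F = 27, f = 10, h = 4.
Median ≈ 63 + ((36 − 27) / 10) × 4 = 66.6000

66.6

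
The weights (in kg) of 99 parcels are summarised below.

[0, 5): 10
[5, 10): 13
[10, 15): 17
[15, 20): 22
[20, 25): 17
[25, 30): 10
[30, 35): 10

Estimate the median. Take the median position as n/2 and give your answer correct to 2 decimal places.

17.16

Cumulative frequencies: 10, 23, 40, 62, 79, 89, 99
n = 99; position = n/2 = 49.5.
This falls in the class [15, 20): L = 15, F = 40, f = 22, h = 5.
Median ≈ 15 + ((49.5 − 40) / 22) × 5 = 17.1591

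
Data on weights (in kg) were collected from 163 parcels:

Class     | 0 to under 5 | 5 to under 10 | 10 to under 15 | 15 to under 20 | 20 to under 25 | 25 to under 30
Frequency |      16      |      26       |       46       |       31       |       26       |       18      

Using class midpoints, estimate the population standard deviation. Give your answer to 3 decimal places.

Midpoints: 2.5, 7.5, 12.5, 17.5, 22.5, 27.5
n = 163, Σfm = 2432.5, mean = 14.9233
Σfm² = 45018.75
Σf(m − x̄)² = Σfm² − (Σfm)²/n = 45018.75 − 2432.5²/163 = 8717.7914
Population variance = 8717.7914 / 163 = 53.4834
Standard deviation = √53.4834 = 7.3132

7.313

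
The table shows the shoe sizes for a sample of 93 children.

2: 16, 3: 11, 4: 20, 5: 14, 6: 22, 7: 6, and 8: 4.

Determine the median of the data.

Cumulative frequencies: 16, 27, 47, 61, 83, 89, 93
n = 93, so the median is the value in position (n+1)/2 = 47.
Position 47 falls at value 4.

4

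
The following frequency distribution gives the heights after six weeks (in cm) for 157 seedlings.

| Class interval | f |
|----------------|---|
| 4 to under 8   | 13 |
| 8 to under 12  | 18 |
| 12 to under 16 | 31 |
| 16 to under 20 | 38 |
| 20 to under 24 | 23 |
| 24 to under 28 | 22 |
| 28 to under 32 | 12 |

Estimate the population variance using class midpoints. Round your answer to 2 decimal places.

44.73

Midpoints: 6, 10, 14, 18, 22, 26, 30
n = 157, Σfm = 2814, mean = 17.9236
Σfm² = 57460
Σf(m − x̄)² = Σfm² − (Σfm)²/n = 57460 − 2814²/157 = 7023.0828
Population variance = 7023.0828 / 157 = 44.7330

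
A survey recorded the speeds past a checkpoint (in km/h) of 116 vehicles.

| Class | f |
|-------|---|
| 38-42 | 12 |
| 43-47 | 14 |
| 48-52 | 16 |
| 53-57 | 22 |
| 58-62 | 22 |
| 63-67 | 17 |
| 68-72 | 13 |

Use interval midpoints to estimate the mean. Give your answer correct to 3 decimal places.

Midpoints: 40, 45, 50, 55, 60, 65, 70
Σfm = 12×40 + 14×45 + 16×50 + 22×55 + 22×60 + 17×65 + 13×70 = 6455
n = Σf = 116
Mean = 6455 / 116 = 55.6466

55.647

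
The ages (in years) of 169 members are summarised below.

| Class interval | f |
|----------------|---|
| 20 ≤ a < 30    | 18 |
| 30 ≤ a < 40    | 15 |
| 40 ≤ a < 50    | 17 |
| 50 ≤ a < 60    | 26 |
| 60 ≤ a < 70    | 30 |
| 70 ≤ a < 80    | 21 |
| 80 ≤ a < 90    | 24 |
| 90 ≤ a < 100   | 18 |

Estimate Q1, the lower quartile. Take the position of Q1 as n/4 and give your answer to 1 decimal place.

Cumulative frequencies: 18, 33, 50, 76, 106, 127, 151, 169
n = 169; position = n/4 = 42.25.
This falls in the class 40 ≤ a < 50: L = 40, F = 33, f = 17, h = 10.
Lower quartile ≈ 40 + ((42.25 − 33) / 17) × 10 = 45.4412

45.4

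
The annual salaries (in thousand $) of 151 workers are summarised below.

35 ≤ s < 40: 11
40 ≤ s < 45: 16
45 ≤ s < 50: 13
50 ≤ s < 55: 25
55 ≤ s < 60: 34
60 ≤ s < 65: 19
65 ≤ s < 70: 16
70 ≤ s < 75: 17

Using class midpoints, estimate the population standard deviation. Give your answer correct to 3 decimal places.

Midpoints: 37.5, 42.5, 47.5, 52.5, 57.5, 62.5, 67.5, 72.5
n = 151, Σfm = 8477.5, mean = 56.1424
Σfm² = 491493.75
Σf(m − x̄)² = Σfm² − (Σfm)²/n = 491493.75 − 8477.5²/151 = 15546.6887
Population variance = 15546.6887 / 151 = 102.9582
Standard deviation = √102.9582 = 10.1468

10.147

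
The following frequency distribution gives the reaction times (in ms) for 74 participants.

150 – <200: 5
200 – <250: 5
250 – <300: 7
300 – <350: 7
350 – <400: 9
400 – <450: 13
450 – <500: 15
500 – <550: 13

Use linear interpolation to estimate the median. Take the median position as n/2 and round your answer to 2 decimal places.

415.38

Cumulative frequencies: 5, 10, 17, 24, 33, 46, 61, 74
n = 74; position = n/2 = 37.
This falls in the class 400 – <450: L = 400, F = 33, f = 13, h = 50.
Median ≈ 400 + ((37 − 33) / 13) × 50 = 415.3846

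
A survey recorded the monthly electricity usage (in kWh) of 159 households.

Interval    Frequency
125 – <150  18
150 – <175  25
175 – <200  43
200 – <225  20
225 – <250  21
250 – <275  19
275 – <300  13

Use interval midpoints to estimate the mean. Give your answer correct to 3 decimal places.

204.796

Midpoints: 137.5, 162.5, 187.5, 212.5, 237.5, 262.5, 287.5
Σfm = 18×137.5 + 25×162.5 + 43×187.5 + 20×212.5 + 21×237.5 + 19×262.5 + 13×287.5 = 32562.5
n = Σf = 159
Mean = 32562.5 / 159 = 204.7956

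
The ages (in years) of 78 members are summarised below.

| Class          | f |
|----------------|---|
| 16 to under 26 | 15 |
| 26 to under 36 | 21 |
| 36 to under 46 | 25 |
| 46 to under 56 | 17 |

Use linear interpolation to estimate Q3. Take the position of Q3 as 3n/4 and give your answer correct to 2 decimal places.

Cumulative frequencies: 15, 36, 61, 78
n = 78; position = 3n/4 = 58.5.
This falls in the class 36 to under 46: L = 36, F = 36, f = 25, h = 10.
Upper quartile ≈ 36 + ((58.5 − 36) / 25) × 10 = 45.0000

45.00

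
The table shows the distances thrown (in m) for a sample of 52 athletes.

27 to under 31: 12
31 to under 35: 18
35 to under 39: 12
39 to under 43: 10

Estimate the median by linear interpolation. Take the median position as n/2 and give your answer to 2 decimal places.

34.11

Cumulative frequencies: 12, 30, 42, 52
n = 52; position = n/2 = 26.
This falls in the class 31 to under 35: L = 31, F = 12, f = 18, h = 4.
Median ≈ 31 + ((26 − 12) / 18) × 4 = 34.1111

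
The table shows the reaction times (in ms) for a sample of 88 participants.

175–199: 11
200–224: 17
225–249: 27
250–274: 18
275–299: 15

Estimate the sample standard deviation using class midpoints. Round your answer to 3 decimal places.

Midpoints: 187, 212, 237, 262, 287
n = 88, Σfm = 21081, mean = 239.5568
Σfm² = 5136397
Σf(m − x̄)² = Σfm² − (Σfm)²/n = 5136397 − 21081²/88 = 86299.7159
Sample variance = 86299.7159 / 87 = 991.9508
Standard deviation = √991.9508 = 31.4952

31.495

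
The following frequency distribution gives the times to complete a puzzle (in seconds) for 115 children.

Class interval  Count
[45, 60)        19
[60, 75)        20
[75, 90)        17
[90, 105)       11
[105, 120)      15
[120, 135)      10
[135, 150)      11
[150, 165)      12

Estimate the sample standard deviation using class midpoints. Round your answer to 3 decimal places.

Midpoints: 52.5, 67.5, 82.5, 97.5, 112.5, 127.5, 142.5, 157.5
n = 115, Σfm = 11242.5, mean = 97.7609
Σfm² = 1237218.75
Σf(m − x̄)² = Σfm² − (Σfm)²/n = 1237218.75 − 11242.5²/115 = 138142.1739
Sample variance = 138142.1739 / 114 = 1211.7735
Standard deviation = √1211.7735 = 34.8105

34.811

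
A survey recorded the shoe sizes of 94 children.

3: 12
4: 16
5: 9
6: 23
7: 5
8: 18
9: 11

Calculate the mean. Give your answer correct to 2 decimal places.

Values: 3, 4, 5, 6, 7, 8, 9
Σfx = 12×3 + 16×4 + 9×5 + 23×6 + 5×7 + 18×8 + 11×9 = 561
n = Σf = 94
Mean = 561 / 94 = 5.9681

5.97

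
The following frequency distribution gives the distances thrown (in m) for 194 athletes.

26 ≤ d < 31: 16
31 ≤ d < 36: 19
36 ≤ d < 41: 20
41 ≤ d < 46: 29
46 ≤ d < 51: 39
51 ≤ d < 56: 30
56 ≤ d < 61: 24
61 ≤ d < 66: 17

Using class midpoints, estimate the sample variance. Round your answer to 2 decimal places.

Midpoints: 28.5, 33.5, 38.5, 43.5, 48.5, 53.5, 58.5, 63.5
n = 194, Σfm = 9104, mean = 46.9278
Σfm² = 447126.5
Σf(m − x̄)² = Σfm² − (Σfm)²/n = 447126.5 − 9104²/194 = 19895.4897
Sample variance = 19895.4897 / 193 = 103.0854

103.09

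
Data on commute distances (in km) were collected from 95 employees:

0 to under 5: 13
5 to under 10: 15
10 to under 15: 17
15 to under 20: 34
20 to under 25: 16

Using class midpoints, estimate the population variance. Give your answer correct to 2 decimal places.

Midpoints: 2.5, 7.5, 12.5, 17.5, 22.5
n = 95, Σfm = 1312.5, mean = 13.8158
Σfm² = 22093.75
Σf(m − x̄)² = Σfm² − (Σfm)²/n = 22093.75 − 1312.5²/95 = 3960.5263
Population variance = 3960.5263 / 95 = 41.6898

41.69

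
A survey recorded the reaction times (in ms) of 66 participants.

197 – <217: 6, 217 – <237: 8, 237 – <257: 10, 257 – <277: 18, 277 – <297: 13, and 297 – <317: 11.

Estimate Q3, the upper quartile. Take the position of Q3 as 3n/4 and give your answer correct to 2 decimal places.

Cumulative frequencies: 6, 14, 24, 42, 55, 66
n = 66; position = 3n/4 = 49.5.
This falls in the class 277 – <297: L = 277, F = 42, f = 13, h = 20.
Upper quartile ≈ 277 + ((49.5 − 42) / 13) × 20 = 288.5385

288.54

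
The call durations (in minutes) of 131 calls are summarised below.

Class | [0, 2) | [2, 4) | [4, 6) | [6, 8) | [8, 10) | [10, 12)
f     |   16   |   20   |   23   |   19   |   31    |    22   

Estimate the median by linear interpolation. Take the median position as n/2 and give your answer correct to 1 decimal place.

6.7

Cumulative frequencies: 16, 36, 59, 78, 109, 131
n = 131; position = n/2 = 65.5.
This falls in the class [6, 8): L = 6, F = 59, f = 19, h = 2.
Median ≈ 6 + ((65.5 − 59) / 19) × 2 = 6.6842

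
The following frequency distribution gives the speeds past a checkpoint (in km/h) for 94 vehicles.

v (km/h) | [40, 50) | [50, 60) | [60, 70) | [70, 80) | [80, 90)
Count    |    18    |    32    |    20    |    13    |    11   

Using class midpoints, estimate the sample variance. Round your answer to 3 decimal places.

Midpoints: 45, 55, 65, 75, 85
n = 94, Σfm = 5780, mean = 61.4894
Σfm² = 370350
Σf(m − x̄)² = Σfm² − (Σfm)²/n = 370350 − 5780²/94 = 14941.4894
Sample variance = 14941.4894 / 93 = 160.6612

160.661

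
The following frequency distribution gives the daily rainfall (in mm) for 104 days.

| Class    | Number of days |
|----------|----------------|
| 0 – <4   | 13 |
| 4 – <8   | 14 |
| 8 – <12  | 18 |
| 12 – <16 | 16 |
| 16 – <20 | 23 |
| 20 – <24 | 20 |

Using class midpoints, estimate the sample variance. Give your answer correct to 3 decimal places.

Midpoints: 2, 6, 10, 14, 18, 22
n = 104, Σfm = 1368, mean = 13.1538
Σfm² = 22624
Σf(m − x̄)² = Σfm² − (Σfm)²/n = 22624 − 1368²/104 = 4629.5385
Sample variance = 4629.5385 / 103 = 44.9470

44.947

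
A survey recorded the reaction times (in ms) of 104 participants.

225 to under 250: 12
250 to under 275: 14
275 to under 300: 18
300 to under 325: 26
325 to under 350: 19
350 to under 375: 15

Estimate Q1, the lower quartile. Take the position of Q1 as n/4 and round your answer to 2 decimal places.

Cumulative frequencies: 12, 26, 44, 70, 89, 104
n = 104; position = n/4 = 26.
This falls in the class 250 to under 275: L = 250, F = 12, f = 14, h = 25.
Lower quartile ≈ 250 + ((26 − 12) / 14) × 25 = 275.0000

275.00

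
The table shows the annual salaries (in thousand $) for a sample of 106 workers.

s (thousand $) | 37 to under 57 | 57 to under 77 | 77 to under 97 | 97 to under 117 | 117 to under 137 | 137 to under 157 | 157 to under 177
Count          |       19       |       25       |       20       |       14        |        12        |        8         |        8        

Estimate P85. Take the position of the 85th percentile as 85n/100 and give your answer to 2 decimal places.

Cumulative frequencies: 19, 44, 64, 78, 90, 98, 106
n = 106; position = 85n/100 = 90.1.
This falls in the class 137 to under 157: L = 137, F = 90, f = 8, h = 20.
85th percentile ≈ 137 + ((90.1 − 90) / 8) × 20 = 137.2500

137.25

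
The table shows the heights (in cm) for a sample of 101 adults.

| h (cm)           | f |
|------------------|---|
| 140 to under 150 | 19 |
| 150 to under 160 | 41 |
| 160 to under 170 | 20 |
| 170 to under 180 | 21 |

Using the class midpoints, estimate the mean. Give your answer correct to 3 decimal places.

Midpoints: 145, 155, 165, 175
Σfm = 19×145 + 41×155 + 20×165 + 21×175 = 16085
n = Σf = 101
Mean = 16085 / 101 = 159.2574

159.257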